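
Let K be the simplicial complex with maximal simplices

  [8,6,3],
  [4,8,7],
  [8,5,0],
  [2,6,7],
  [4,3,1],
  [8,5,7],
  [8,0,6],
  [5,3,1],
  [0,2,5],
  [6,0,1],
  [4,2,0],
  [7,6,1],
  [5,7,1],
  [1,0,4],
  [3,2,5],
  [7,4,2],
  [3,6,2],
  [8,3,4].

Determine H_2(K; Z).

Take the total order 0 < 1 < 2 < 3 < 4 < 5 < 6 < 7 < 8 on the vertex set. Then K (dimension 2) consists of the simplices:

  0-simplices (9): [0], [1], [2], [3], [4], [5], [6], [7], [8]
  1-simplices (27): (27 of them)
  2-simplices (18): [0,1,4], [0,1,6], [0,2,4], [0,2,5], [0,5,8], [0,6,8], [1,3,4], [1,3,5], [1,5,7], [1,6,7], [2,3,5], [2,3,6], [2,4,7], [2,6,7], [3,4,8], [3,6,8], [4,7,8], [5,7,8]

giving chain groups C_0 ≅ Z^9, C_1 ≅ Z^27, C_2 ≅ Z^18.

∂_1: C_1 → C_0 is given by ∂[p,q] = [q] − [p]. For instance
  ∂[1,3] = [3] − [1].
This gives a 9×27 integer matrix of rank 8; reducing to Smith normal form yields diagonal entries (1,1,1,1,1,1,1,1).

The boundary map ∂_2: C_2 → C_1 sends each 2-simplex [p,q,r] to [q,r] − [p,r] + [p,q]. For instance
  ∂[5,7,8] = [7,8] − [5,8] + [5,7],
  ∂[0,5,8] = [5,8] − [0,8] + [0,5].
The 27×18 boundary matrix has rank 17 and Smith normal form diag(1,1,1,1,1,1,1,1,1,1,1,1,1,1,1,1,1).

Now H_k = ker ∂_k / im ∂_{k+1}, so:

  H_2: rank ker ∂_2 − rank ∂_3 = (18 − 17) − 0 = 1, and there is no ∂_3, so H_2 = Z.

(K is a triangulation of the torus T^2.)

H_2 = Z.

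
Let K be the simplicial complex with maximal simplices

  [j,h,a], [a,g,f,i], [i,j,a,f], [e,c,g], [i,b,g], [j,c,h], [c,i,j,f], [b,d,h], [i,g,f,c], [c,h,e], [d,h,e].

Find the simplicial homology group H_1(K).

H_1 ≅ Z.

Take the total order a < b < c < d < e < f < g < h < i < j on the vertex set. Then K (dimension 3) consists of the simplices:

  0-simplices (10): a, b, c, d, e, f, g, h, i, j
  1-simplices (25): af, ag, ah, ai, aj, bd, bg, bh, bi, ce, cf, cg, ch, ci, cj, de, dh, eg, eh, fg, fi, fj, gi, hj, ij
  2-simplices (19): afg, afi, afj, agi, ahj, aij, bdh, bgi, ceg, ceh, cfg, cfi, cfj, cgi, chj, cij, deh, fgi, fij
  3-simplices (4): afgi, afij, cfgi, cfij

Hence C_0 ≅ Z^10, C_1 ≅ Z^25, C_2 ≅ Z^19, C_3 ≅ Z^4.

The boundary map ∂_1: C_1 → C_0 sends each edge [p,q] (with p < q) to q − p. For instance
  ∂bi = i − b.
As a 10×25 matrix over Z this has rank 9, with invariant factors (1,1,1,1,1,1,1,1,1).

∂_2: C_2 → C_1 acts by ∂[p,q,r] = [q,r] − [p,r] + [p,q]. For instance
  ∂cfg = fg − cg + cf,
  ∂afg = fg − ag + af.
The resulting 25×19 matrix has rank 15, and its Smith normal form has invariant factors (1,1,1,1,1,1,1,1,1,1,1,1,1,1,1).

The boundary map ∂_3: C_3 → C_2 sends each 3-simplex σ to the alternating sum Σ_i (−1)^i (σ with its i-th vertex removed). For instance
  ∂cfij = fij − cij + cfj − cfi,
  ∂cfgi = fgi − cgi + cfi − cfg.
This gives a 19×4 integer matrix of rank 4; reducing to Smith normal form yields diagonal entries (1,1,1,1).

Now H_k = ker ∂_k / im ∂_{k+1}, so:

  H_1: rank ker ∂_1 − rank ∂_2 = (25 − 9) − 15 = 1, and the invariant factors of ∂_2 are all 1, so H_1 ≅ Z.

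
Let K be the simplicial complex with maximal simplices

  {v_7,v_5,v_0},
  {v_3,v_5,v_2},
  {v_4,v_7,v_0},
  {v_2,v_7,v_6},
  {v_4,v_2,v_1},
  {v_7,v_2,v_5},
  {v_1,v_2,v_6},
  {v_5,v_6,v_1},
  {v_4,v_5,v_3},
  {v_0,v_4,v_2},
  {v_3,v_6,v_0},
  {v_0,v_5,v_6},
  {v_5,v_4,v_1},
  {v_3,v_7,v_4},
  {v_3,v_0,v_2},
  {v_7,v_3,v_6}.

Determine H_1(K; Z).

H_1 = Z^2.

Order the vertices as v_0 < v_1 < v_2 < v_3 < v_4 < v_5 < v_6 < v_7. Listing each simplex with vertices in this order, K has dimension 2 with simplices:

  0-simplices (8): [v_0], [v_1], [v_2], [v_3], [v_4], [v_5], [v_6], [v_7]
  1-simplices (24): (24 of them)
  2-simplices (16): (16 of them)

giving chain groups C_0 ≅ Z^8, C_1 ≅ Z^24, C_2 ≅ Z^16.

Boundary ∂_1: C_1 → C_0 is given by ∂[p,q] = [q] − [p].
The resulting 8×24 matrix has rank 7, and its Smith normal form has invariant factors (1,1,1,1,1,1,1).

∂_2: C_2 → C_1 sends each 2-simplex [p,q,r] to [q,r] − [p,r] + [p,q]. For instance
  ∂[v_3,v_6,v_7] = [v_6,v_7] − [v_3,v_7] + [v_3,v_6],
  ∂[v_1,v_2,v_4] = [v_2,v_4] − [v_1,v_4] + [v_1,v_2].
This gives a 24×16 integer matrix of rank 15; reducing to Smith normal form yields diagonal entries (1,1,1,1,1,1,1,1,1,1,1,1,1,1,1).

From H_k ≅ ker(∂_k) / im(∂_{k+1}) we obtain:

  H_1: rank ker ∂_1 − rank ∂_2 = (24 − 7) − 15 = 2, and the invariant factors of ∂_2 are all 1, so H_1 = Z^2.

(K is a triangulation of the torus T^2.)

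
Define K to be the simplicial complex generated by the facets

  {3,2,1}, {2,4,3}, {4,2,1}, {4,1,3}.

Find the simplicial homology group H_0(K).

Take the total order 1 < 2 < 3 < 4 on the vertex set. Then K (dimension 2) consists of the simplices:

  0-simplices (4): [1], [2], [3], [4]
  1-simplices (6): [1,2], [1,3], [1,4], [2,3], [2,4], [3,4]
  2-simplices (4): [1,2,3], [1,2,4], [1,3,4], [2,3,4]

giving chain groups C_0 ≅ Z^4, C_1 ≅ Z^6, C_2 ≅ Z^4.

∂_1: C_1 → C_0 maps an edge to its endpoints' difference, ∂[p,q] = q − p. For instance
  ∂[1,3] = [3] − [1].
As a 4×6 matrix over Z this has rank 3, with invariant factors (1,1,1).

The boundary map ∂_2: C_2 → C_1 maps a triangle to the signed sum of its edges. For instance
  ∂[2,3,4] = [3,4] − [2,4] + [2,3],
  ∂[1,2,3] = [2,3] − [1,3] + [1,2].
The 6×4 boundary matrix has rank 3 and Smith normal form diag(1,1,1).

From H_k ≅ ker(∂_k) / im(∂_{k+1}) we obtain:

  H_0: rank C_0 − rank ∂_1 = 4 − 3 = 1, and the invariant factors of ∂_1 are all 1, so H_0 ≅ Z.

H_0 ≅ Z.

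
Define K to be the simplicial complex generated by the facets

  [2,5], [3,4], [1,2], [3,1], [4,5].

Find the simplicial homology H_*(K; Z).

H_0 = Z,  H_1 = Z.

Take the total order 1 < 2 < 3 < 4 < 5 on the vertex set. Then K (dimension 1) consists of the simplices:

  0-simplices (5): [1], [2], [3], [4], [5]
  1-simplices (5): [1,2], [1,3], [2,5], [3,4], [4,5]

so the chain groups are C_0 ≅ Z^5, C_1 ≅ Z^5.

The boundary map ∂_1: C_1 → C_0 is given by ∂[p,q] = [q] − [p]. For instance
  ∂[1,2] = [2] − [1].
As a 5×5 matrix over Z this has rank 4, with invariant factors (1,1,1,1).

From H_k ≅ ker(∂_k) / im(∂_{k+1}) we obtain:

  H_0: rank C_0 − rank ∂_1 = 5 − 4 = 1, and the invariant factors of ∂_1 are all 1, so H_0 = Z.
  H_1: rank ker ∂_1 − rank ∂_2 = (5 − 4) − 0 = 1, and there is no ∂_2, so H_1 = Z.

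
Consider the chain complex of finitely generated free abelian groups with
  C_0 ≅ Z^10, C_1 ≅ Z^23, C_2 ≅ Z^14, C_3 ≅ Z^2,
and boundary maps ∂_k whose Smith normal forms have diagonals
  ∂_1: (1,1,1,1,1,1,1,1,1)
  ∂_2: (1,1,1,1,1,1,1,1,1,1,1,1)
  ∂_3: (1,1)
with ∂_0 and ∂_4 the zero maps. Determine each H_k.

H_0 = Z,  H_1 = Z^2,  H_2 = 0,  H_3 = 0.

H_0: b_0 = 10 − 0 − 9 = 1; torsion from ∂_1 factors > 1: none. So H_0 = Z.
H_1: b_1 = 23 − 9 − 12 = 2; torsion from ∂_2 factors > 1: none. So H_1 = Z^2.
H_2: b_2 = 14 − 12 − 2 = 0; torsion from ∂_3 factors > 1: none. So H_2 = 0.
H_3: b_3 = 2 − 2 − 0 = 0; torsion from ∂_4 factors > 1: none. So H_3 = 0.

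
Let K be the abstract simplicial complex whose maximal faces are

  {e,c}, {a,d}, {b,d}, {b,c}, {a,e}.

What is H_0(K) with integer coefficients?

H_0 ≅ Z.

Take the total order a < b < c < d < e on the vertex set. Then K (dimension 1) consists of the simplices:

  0-simplices (5): a, b, c, d, e
  1-simplices (5): ad, ae, bc, bd, ce

so the chain groups are C_0 ≅ Z^5, C_1 ≅ Z^5.

The boundary map ∂_1: C_1 → C_0 is given by ∂[p,q] = [q] − [p].
This gives a 5×5 integer matrix of rank 4; reducing to Smith normal form yields diagonal entries (1,1,1,1).

From H_k ≅ ker(∂_k) / im(∂_{k+1}) we obtain:

  H_0: rank C_0 − rank ∂_1 = 5 − 4 = 1, and the invariant factors of ∂_1 are all 1, so H_0 ≅ Z.

(K is a triangulation of the circle S^1.)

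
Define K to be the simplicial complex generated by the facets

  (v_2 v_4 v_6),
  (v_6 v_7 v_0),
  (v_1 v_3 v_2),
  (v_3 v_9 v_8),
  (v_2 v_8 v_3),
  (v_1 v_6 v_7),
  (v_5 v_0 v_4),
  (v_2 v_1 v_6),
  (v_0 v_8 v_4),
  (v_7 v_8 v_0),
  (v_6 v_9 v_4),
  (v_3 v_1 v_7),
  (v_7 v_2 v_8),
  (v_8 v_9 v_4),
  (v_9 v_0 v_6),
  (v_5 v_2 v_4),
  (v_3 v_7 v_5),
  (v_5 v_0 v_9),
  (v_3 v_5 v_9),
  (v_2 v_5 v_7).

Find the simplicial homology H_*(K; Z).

H_0 ≅ Z,  H_1 ≅ Z ⊕ Z_2,  H_2 = 0.

Order the vertices as v_0 < v_1 < v_2 < v_3 < v_4 < v_5 < v_6 < v_7 < v_8 < v_9. Listing each simplex with vertices in this order, K has dimension 2 with simplices:

  0-simplices (10): [v_0], [v_1], [v_2], [v_3], [v_4], [v_5], [v_6], [v_7], [v_8], [v_9]
  1-simplices (30): (30 of them)
  2-simplices (20): (20 of them)

Hence C_0 ≅ Z^10, C_1 ≅ Z^30, C_2 ≅ Z^20.

∂_1: C_1 → C_0 maps an edge to its endpoints' difference, ∂[p,q] = q − p.
This gives a 10×30 integer matrix of rank 9; reducing to Smith normal form yields diagonal entries (1,1,1,1,1,1,1,1,1).

Boundary ∂_2: C_2 → C_1 sends each 2-simplex [p,q,r] to [q,r] − [p,r] + [p,q]. For instance
  ∂[v_1,v_2,v_6] = [v_2,v_6] − [v_1,v_6] + [v_1,v_2],
  ∂[v_0,v_6,v_7] = [v_6,v_7] − [v_0,v_7] + [v_0,v_6].
The 30×20 boundary matrix has rank 20 and Smith normal form diag(1,1,1,1,1,1,1,1,1,1,1,1,1,1,1,1,1,1,1,2).

Reading off H_k = ker ∂_k / im ∂_{k+1}:

  H_0: rank C_0 − rank ∂_1 = 10 − 9 = 1, and the invariant factors of ∂_1 are all 1, so H_0 ≅ Z.
  H_1: rank ker ∂_1 − rank ∂_2 = (30 − 9) − 20 = 1, and ∂_2 has invariant factor 2 > 1, so H_1 ≅ Z ⊕ Z_2.
  H_2: rank ker ∂_2 − rank ∂_3 = (20 − 20) − 0 = 0, and there is no ∂_3, so H_2 ≅ 0.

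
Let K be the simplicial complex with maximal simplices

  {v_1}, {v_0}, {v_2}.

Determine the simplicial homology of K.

Take the total order v_0 < v_1 < v_2 on the vertex set. Then K (dimension 0) consists of the simplices:

  0-simplices (3): [v_0], [v_1], [v_2]

giving chain groups C_0 ≅ Z^3.

Reading off H_k = ker ∂_k / im ∂_{k+1}:

  H_0: rank C_0 − rank ∂_1 = 3 − 0 = 3, and there is no ∂_1, so H_0 = Z^3.

H_0 ≅ Z^3.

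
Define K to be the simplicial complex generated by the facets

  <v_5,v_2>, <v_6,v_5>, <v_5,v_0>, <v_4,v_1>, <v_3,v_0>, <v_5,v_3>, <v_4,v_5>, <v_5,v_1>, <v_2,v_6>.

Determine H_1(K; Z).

Order the vertices as v_0 < v_1 < v_2 < v_3 < v_4 < v_5 < v_6. Listing each simplex with vertices in this order, K has dimension 1 with simplices:

  0-simplices (7): [v_0], [v_1], [v_2], [v_3], [v_4], [v_5], [v_6]
  1-simplices (9): [v_0,v_3], [v_0,v_5], [v_1,v_4], [v_1,v_5], [v_2,v_5], [v_2,v_6], [v_3,v_5], [v_4,v_5], [v_5,v_6]

so the chain groups are C_0 ≅ Z^7, C_1 ≅ Z^9.

∂_1: C_1 → C_0 sends each edge [p,q] (with p < q) to q − p. For instance
  ∂[v_2,v_5] = [v_5] − [v_2].
As a 7×9 matrix over Z this has rank 6, with invariant factors (1,1,1,1,1,1).

Now H_k = ker ∂_k / im ∂_{k+1}, so:

  H_1: rank ker ∂_1 − rank ∂_2 = (9 − 6) − 0 = 3, and there is no ∂_2, so H_1 = Z^3.

(K is a triangulation of a wedge of 3 circles.)

H_1 = Z^3.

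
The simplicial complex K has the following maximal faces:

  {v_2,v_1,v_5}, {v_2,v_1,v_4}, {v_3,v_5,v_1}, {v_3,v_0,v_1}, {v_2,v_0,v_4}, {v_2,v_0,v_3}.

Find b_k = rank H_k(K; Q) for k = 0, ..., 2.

Order the vertices as v_0 < v_1 < v_2 < v_3 < v_4 < v_5. Listing each simplex with vertices in this order, K has dimension 2 with simplices:

  0-simplices (6): [v_0], [v_1], [v_2], [v_3], [v_4], [v_5]
  1-simplices (12): [v_0,v_1], [v_0,v_2], [v_0,v_3], [v_0,v_4], [v_1,v_2], [v_1,v_3], [v_1,v_4], [v_1,v_5], [v_2,v_3], [v_2,v_4], [v_2,v_5], [v_3,v_5]
  2-simplices (6): [v_0,v_1,v_3], [v_0,v_2,v_3], [v_0,v_2,v_4], [v_1,v_2,v_4], [v_1,v_2,v_5], [v_1,v_3,v_5]

Hence C_0 ≅ Z^6, C_1 ≅ Z^12, C_2 ≅ Z^6.

∂_1: C_1 → C_0 maps an edge to its endpoints' difference, ∂[p,q] = q − p.
The resulting 6×12 matrix has rank 5, and its Smith normal form has invariant factors (1,1,1,1,1).

Boundary ∂_2: C_2 → C_1 maps a triangle to the signed sum of its edges. For instance
  ∂[v_1,v_3,v_5] = [v_3,v_5] − [v_1,v_5] + [v_1,v_3],
  ∂[v_1,v_2,v_5] = [v_2,v_5] − [v_1,v_5] + [v_1,v_2].
The resulting 12×6 matrix has rank 6, and its Smith normal form has invariant factors (1,1,1,1,1,1).

Computing H_k = (kernel of ∂_k) / (image of ∂_{k+1}):

  H_0: rank C_0 − rank ∂_1 = 6 − 5 = 1, and the invariant factors of ∂_1 are all 1, so H_0 ≅ Z.
  H_1: rank ker ∂_1 − rank ∂_2 = (12 − 5) − 6 = 1, and the invariant factors of ∂_2 are all 1, so H_1 ≅ Z.
  H_2: rank ker ∂_2 − rank ∂_3 = (6 − 6) − 0 = 0, and there is no ∂_3, so H_2 ≅ 0.

As a check, the Euler characteristic is 6 − 12 + 6 = 0, which agrees with 1 − 1 + 0 = 0.

Hence the Betti numbers are b_0 = 1, b_1 = 1, b_2 = 0.

b_0 = 1, b_1 = 1, b_2 = 0.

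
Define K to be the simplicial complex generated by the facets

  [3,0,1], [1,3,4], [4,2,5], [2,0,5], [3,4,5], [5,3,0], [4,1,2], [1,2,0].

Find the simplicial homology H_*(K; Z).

Order the vertices as 0 < 1 < 2 < 3 < 4 < 5. Listing each simplex with vertices in this order, K has dimension 2 with simplices:

  0-simplices (6): [0], [1], [2], [3], [4], [5]
  1-simplices (12): [0,1], [0,2], [0,3], [0,5], [1,2], [1,3], [1,4], [2,4], [2,5], [3,4], [3,5], [4,5]
  2-simplices (8): [0,1,2], [0,1,3], [0,2,5], [0,3,5], [1,2,4], [1,3,4], [2,4,5], [3,4,5]

Hence C_0 ≅ Z^6, C_1 ≅ Z^12, C_2 ≅ Z^8.

Boundary ∂_1: C_1 → C_0 sends each edge [p,q] (with p < q) to q − p. For instance
  ∂[0,2] = [2] − [0].
This gives a 6×12 integer matrix of rank 5; reducing to Smith normal form yields diagonal entries (1,1,1,1,1).

∂_2: C_2 → C_1 sends each 2-simplex [p,q,r] to [q,r] − [p,r] + [p,q]. For instance
  ∂[0,3,5] = [3,5] − [0,5] + [0,3],
  ∂[0,2,5] = [2,5] − [0,5] + [0,2].
This gives a 12×8 integer matrix of rank 7; reducing to Smith normal form yields diagonal entries (1,1,1,1,1,1,1).

Now H_k = ker ∂_k / im ∂_{k+1}, so:

  H_0: rank C_0 − rank ∂_1 = 6 − 5 = 1, and the invariant factors of ∂_1 are all 1, so H_0 = Z.
  H_1: rank ker ∂_1 − rank ∂_2 = (12 − 5) − 7 = 0, and the invariant factors of ∂_2 are all 1, so H_1 = 0.
  H_2: rank ker ∂_2 − rank ∂_3 = (8 − 7) − 0 = 1, and there is no ∂_3, so H_2 = Z.

H_0 = Z,  H_1 = 0,  H_2 = Z.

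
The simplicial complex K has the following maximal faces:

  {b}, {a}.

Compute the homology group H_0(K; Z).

H_0 ≅ Z^2.

Fix the vertex order a < b and write every simplex with vertices in increasing order. Then dim K = 0 and the simplices of K are:

  0-simplices (2): a, b

so the chain groups are C_0 ≅ Z^2.

Computing H_k = (kernel of ∂_k) / (image of ∂_{k+1}):

  H_0: rank C_0 − rank ∂_1 = 2 − 0 = 2, and there is no ∂_1, so H_0 ≅ Z^2.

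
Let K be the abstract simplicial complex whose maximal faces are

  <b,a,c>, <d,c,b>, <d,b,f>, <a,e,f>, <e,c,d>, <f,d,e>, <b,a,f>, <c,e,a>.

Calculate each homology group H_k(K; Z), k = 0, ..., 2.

We work with the vertex ordering a < b < c < d < e < f. The simplices of K, each written with vertices in increasing order, are:

  0-simplices (6): a, b, c, d, e, f
  1-simplices (12): ab, ac, ae, af, bc, bd, bf, cd, ce, de, df, ef
  2-simplices (8): abc, abf, ace, aef, bcd, bdf, cde, def

Hence C_0 ≅ Z^6, C_1 ≅ Z^12, C_2 ≅ Z^8.

Boundary ∂_1: C_1 → C_0 sends each edge [p,q] (with p < q) to q − p.
This gives a 6×12 integer matrix of rank 5; reducing to Smith normal form yields diagonal entries (1,1,1,1,1).

Boundary ∂_2: C_2 → C_1 acts by ∂[p,q,r] = [q,r] − [p,r] + [p,q]. For instance
  ∂abc = bc − ac + ab,
  ∂def = ef − df + de.
The resulting 12×8 matrix has rank 7, and its Smith normal form has invariant factors (1,1,1,1,1,1,1).

Computing H_k = (kernel of ∂_k) / (image of ∂_{k+1}):

  H_0: rank C_0 − rank ∂_1 = 6 − 5 = 1, and the invariant factors of ∂_1 are all 1, so H_0 = Z.
  H_1: rank ker ∂_1 − rank ∂_2 = (12 − 5) − 7 = 0, and the invariant factors of ∂_2 are all 1, so H_1 = 0.
  H_2: rank ker ∂_2 − rank ∂_3 = (8 − 7) − 0 = 1, and there is no ∂_3, so H_2 = Z.

H_0 = Z,  H_1 = 0,  H_2 = Z.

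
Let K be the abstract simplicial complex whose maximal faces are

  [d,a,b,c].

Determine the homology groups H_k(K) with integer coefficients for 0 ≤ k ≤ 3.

H_0 = Z,  H_1 = 0,  H_2 = 0,  H_3 = 0.

K has 4 vertices, 6 edges, 4 triangles, 1 3-simplex.
rank ∂_0 = 0, rank ∂_1 = 3 ⇒ b_0 = 4 − 0 − 3 = 1; all invariant factors of ∂_1 are 1 so no torsion. So H_0 ≅ Z.
rank ∂_1 = 3, rank ∂_2 = 3 ⇒ b_1 = 6 − 3 − 3 = 0; all invariant factors of ∂_2 are 1 so no torsion. So H_1 ≅ 0.
rank ∂_2 = 3, rank ∂_3 = 1 ⇒ b_2 = 4 − 3 − 1 = 0; all invariant factors of ∂_3 are 1 so no torsion. So H_2 ≅ 0.
rank ∂_3 = 1, rank ∂_4 = 0 ⇒ b_3 = 1 − 1 − 0 = 0. So H_3 ≅ 0.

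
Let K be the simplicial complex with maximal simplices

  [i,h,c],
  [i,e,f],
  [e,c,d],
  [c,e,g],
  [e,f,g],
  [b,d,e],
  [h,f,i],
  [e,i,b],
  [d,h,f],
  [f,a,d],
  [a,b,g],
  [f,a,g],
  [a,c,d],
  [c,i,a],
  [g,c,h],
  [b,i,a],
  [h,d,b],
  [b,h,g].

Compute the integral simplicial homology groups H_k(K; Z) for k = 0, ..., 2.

H_0 ≅ Z,  H_1 ≅ Z^2,  H_2 ≅ Z.

Order the vertices as a < b < c < d < e < f < g < h < i. Listing each simplex with vertices in this order, K has dimension 2 with simplices:

  0-simplices (9): a, b, c, d, e, f, g, h, i
  1-simplices (27): ab, ac, ad, af, ag, ai, bd, be, bg, bh, bi, cd, ce, cg, ch, ci, de, df, dh, ef, eg, ei, fg, fh, fi, gh, hi
  2-simplices (18): abg, abi, acd, aci, adf, afg, bde, bdh, bei, bgh, cde, ceg, cgh, chi, dfh, efg, efi, fhi

Hence C_0 ≅ Z^9, C_1 ≅ Z^27, C_2 ≅ Z^18.

The boundary map ∂_1: C_1 → C_0 sends each edge [p,q] (with p < q) to q − p. For instance
  ∂ai = i − a.
The 9×27 boundary matrix has rank 8 and Smith normal form diag(1,1,1,1,1,1,1,1).

Boundary ∂_2: C_2 → C_1 acts by ∂[p,q,r] = [q,r] − [p,r] + [p,q]. For instance
  ∂afg = fg − ag + af,
  ∂efg = fg − eg + ef.
The 27×18 boundary matrix has rank 17 and Smith normal form diag(1,1,1,1,1,1,1,1,1,1,1,1,1,1,1,1,1).

From H_k ≅ ker(∂_k) / im(∂_{k+1}) we obtain:

  H_0: rank C_0 − rank ∂_1 = 9 − 8 = 1, and the invariant factors of ∂_1 are all 1, so H_0 ≅ Z.
  H_1: rank ker ∂_1 − rank ∂_2 = (27 − 8) − 17 = 2, and the invariant factors of ∂_2 are all 1, so H_1 ≅ Z^2.
  H_2: rank ker ∂_2 − rank ∂_3 = (18 − 17) − 0 = 1, and there is no ∂_3, so H_2 ≅ Z.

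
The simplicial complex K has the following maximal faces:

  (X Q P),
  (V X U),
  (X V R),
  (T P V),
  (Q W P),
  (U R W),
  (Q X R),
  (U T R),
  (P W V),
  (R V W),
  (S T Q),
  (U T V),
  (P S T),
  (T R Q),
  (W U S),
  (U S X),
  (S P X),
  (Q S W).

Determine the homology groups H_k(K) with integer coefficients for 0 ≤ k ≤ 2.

We work with the vertex ordering P < Q < R < S < T < U < V < W < X. The simplices of K, each written with vertices in increasing order, are:

  0-simplices (9): P, Q, R, S, T, U, V, W, X
  1-simplices (27): PQ, PS, PT, PV, PW, PX, QR, QS, QT, QW, QX, RT, RU, RV, RW, RX, ST, SU, SW, SX, TU, TV, UV, UW, UX, VW, VX
  2-simplices (18): PQW, PQX, PST, PSX, PTV, PVW, QRT, QRX, QST, QSW, RTU, RUW, RVW, RVX, SUW, SUX, TUV, UVX

giving chain groups C_0 ≅ Z^9, C_1 ≅ Z^27, C_2 ≅ Z^18.

∂_1: C_1 → C_0 sends each edge [p,q] (with p < q) to q − p.
As a 9×27 matrix over Z this has rank 8, with invariant factors (1,1,1,1,1,1,1,1).

∂_2: C_2 → C_1 acts by ∂[p,q,r] = [q,r] − [p,r] + [p,q]. For instance
  ∂QST = ST − QT + QS,
  ∂SUW = UW − SW + SU.
This gives a 27×18 integer matrix of rank 18; reducing to Smith normal form yields diagonal entries (1,1,1,1,1,1,1,1,1,1,1,1,1,1,1,1,1,2).

Now H_k = ker ∂_k / im ∂_{k+1}, so:

  H_0: rank C_0 − rank ∂_1 = 9 − 8 = 1, and the invariant factors of ∂_1 are all 1, so H_0 = Z.
  H_1: rank ker ∂_1 − rank ∂_2 = (27 − 8) − 18 = 1, and ∂_2 has invariant factor 2 > 1, so H_1 = Z ⊕ Z_2.
  H_2: rank ker ∂_2 − rank ∂_3 = (18 − 18) − 0 = 0, and there is no ∂_3, so H_2 = 0.

H_0 = Z,  H_1 = Z ⊕ Z_2,  H_2 = 0.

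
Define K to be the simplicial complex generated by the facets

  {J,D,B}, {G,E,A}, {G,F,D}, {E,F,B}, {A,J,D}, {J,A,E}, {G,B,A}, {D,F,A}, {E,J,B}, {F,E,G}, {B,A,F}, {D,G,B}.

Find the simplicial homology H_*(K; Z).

Fix the vertex order A < B < D < E < F < G < J and write every simplex with vertices in increasing order. Then dim K = 2 and the simplices of K are:

  0-simplices (7): A, B, D, E, F, G, J
  1-simplices (18): AB, AD, AE, AF, AG, AJ, BD, BE, BF, BG, BJ, DF, DG, DJ, EF, EG, EJ, FG
  2-simplices (12): ABF, ABG, ADF, ADJ, AEG, AEJ, BDG, BDJ, BEF, BEJ, DFG, EFG

so the chain groups are C_0 ≅ Z^7, C_1 ≅ Z^18, C_2 ≅ Z^12.

∂_1: C_1 → C_0 maps an edge to its endpoints' difference, ∂[p,q] = q − p. For instance
  ∂AB = B − A.
The resulting 7×18 matrix has rank 6, and its Smith normal form has invariant factors (1,1,1,1,1,1).

∂_2: C_2 → C_1 sends each 2-simplex [p,q,r] to [q,r] − [p,r] + [p,q]. For instance
  ∂ABF = BF − AF + AB,
  ∂BEJ = EJ − BJ + BE.
This gives a 18×12 integer matrix of rank 12; reducing to Smith normal form yields diagonal entries (1,1,1,1,1,1,1,1,1,1,1,2).

From H_k ≅ ker(∂_k) / im(∂_{k+1}) we obtain:

  H_0: rank C_0 − rank ∂_1 = 7 − 6 = 1, and the invariant factors of ∂_1 are all 1, so H_0 = Z.
  H_1: rank ker ∂_1 − rank ∂_2 = (18 − 6) − 12 = 0, and ∂_2 has invariant factor 2 > 1, so H_1 = Z/2.
  H_2: rank ker ∂_2 − rank ∂_3 = (12 − 12) − 0 = 0, and there is no ∂_3, so H_2 = 0.

H_0 = Z,  H_1 = Z/2,  H_2 = 0.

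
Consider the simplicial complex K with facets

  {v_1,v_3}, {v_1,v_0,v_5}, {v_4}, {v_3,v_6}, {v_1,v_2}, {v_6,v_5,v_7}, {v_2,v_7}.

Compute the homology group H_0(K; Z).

H_0 = Z^2.

Fix the vertex order v_0 < v_1 < v_2 < v_3 < v_4 < v_5 < v_6 < v_7 and write every simplex with vertices in increasing order. Then dim K = 2 and the simplices of K are:

  0-simplices (8): [v_0], [v_1], [v_2], [v_3], [v_4], [v_5], [v_6], [v_7]
  1-simplices (10): [v_0,v_1], [v_0,v_5], [v_1,v_2], [v_1,v_3], [v_1,v_5], [v_2,v_7], [v_3,v_6], [v_5,v_6], [v_5,v_7], [v_6,v_7]
  2-simplices (2): [v_0,v_1,v_5], [v_5,v_6,v_7]

giving chain groups C_0 ≅ Z^8, C_1 ≅ Z^10, C_2 ≅ Z^2.

Boundary ∂_1: C_1 → C_0 is given by ∂[p,q] = [q] − [p]. For instance
  ∂[v_3,v_6] = [v_6] − [v_3].
This gives a 8×10 integer matrix of rank 6; reducing to Smith normal form yields diagonal entries (1,1,1,1,1,1).

Boundary ∂_2: C_2 → C_1 maps a triangle to the signed sum of its edges. For instance
  ∂[v_0,v_1,v_5] = [v_1,v_5] − [v_0,v_5] + [v_0,v_1],
  ∂[v_5,v_6,v_7] = [v_6,v_7] − [v_5,v_7] + [v_5,v_6].
The resulting 10×2 matrix has rank 2, and its Smith normal form has invariant factors (1,1).

From H_k ≅ ker(∂_k) / im(∂_{k+1}) we obtain:

  H_0: rank C_0 − rank ∂_1 = 8 − 6 = 2, and the invariant factors of ∂_1 are all 1, so H_0 = Z^2.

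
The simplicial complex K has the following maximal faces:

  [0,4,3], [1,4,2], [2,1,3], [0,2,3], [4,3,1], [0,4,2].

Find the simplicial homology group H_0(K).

H_0 = Z.

K has 5 vertices, 9 edges, 6 triangles.
rank ∂_0 = 0, rank ∂_1 = 4 ⇒ b_0 = 5 − 0 − 4 = 1; all invariant factors of ∂_1 are 1 so no torsion. So H_0 ≅ Z.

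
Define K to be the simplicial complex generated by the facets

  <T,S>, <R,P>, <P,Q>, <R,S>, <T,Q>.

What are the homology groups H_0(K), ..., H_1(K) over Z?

We work with the vertex ordering P < Q < R < S < T. The simplices of K, each written with vertices in increasing order, are:

  0-simplices (5): P, Q, R, S, T
  1-simplices (5): PQ, PR, QT, RS, ST

giving chain groups C_0 ≅ Z^5, C_1 ≅ Z^5.

∂_1: C_1 → C_0 maps an edge to its endpoints' difference, ∂[p,q] = q − p. For instance
  ∂PQ = Q − P.
The 5×5 boundary matrix has rank 4 and Smith normal form diag(1,1,1,1).

Now H_k = ker ∂_k / im ∂_{k+1}, so:

  H_0: rank C_0 − rank ∂_1 = 5 − 4 = 1, and the invariant factors of ∂_1 are all 1, so H_0 ≅ Z.
  H_1: rank ker ∂_1 − rank ∂_2 = (5 − 4) − 0 = 1, and there is no ∂_2, so H_1 ≅ Z.

(K is a triangulation of the circle S^1.)

H_0 = Z,  H_1 = Z.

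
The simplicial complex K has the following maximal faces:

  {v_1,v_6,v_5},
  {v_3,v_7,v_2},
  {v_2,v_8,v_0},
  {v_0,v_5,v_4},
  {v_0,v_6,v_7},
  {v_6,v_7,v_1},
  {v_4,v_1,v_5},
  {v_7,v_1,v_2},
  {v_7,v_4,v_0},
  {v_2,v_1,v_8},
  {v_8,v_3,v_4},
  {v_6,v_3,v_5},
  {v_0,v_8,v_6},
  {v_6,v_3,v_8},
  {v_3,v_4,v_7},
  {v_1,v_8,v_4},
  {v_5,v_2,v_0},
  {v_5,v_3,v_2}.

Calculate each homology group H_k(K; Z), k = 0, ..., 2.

We work with the vertex ordering v_0 < v_1 < v_2 < v_3 < v_4 < v_5 < v_6 < v_7 < v_8. The simplices of K, each written with vertices in increasing order, are:

  0-simplices (9): [v_0], [v_1], [v_2], [v_3], [v_4], [v_5], [v_6], [v_7], [v_8]
  1-simplices (27): (27 of them)
  2-simplices (18): (18 of them)

Hence C_0 ≅ Z^9, C_1 ≅ Z^27, C_2 ≅ Z^18.

Boundary ∂_1: C_1 → C_0 sends each edge [p,q] (with p < q) to q − p.
This gives a 9×27 integer matrix of rank 8; reducing to Smith normal form yields diagonal entries (1,1,1,1,1,1,1,1).

∂_2: C_2 → C_1 maps a triangle to the signed sum of its edges. For instance
  ∂[v_3,v_4,v_8] = [v_4,v_8] − [v_3,v_8] + [v_3,v_4],
  ∂[v_3,v_5,v_6] = [v_5,v_6] − [v_3,v_6] + [v_3,v_5].
The resulting 27×18 matrix has rank 17, and its Smith normal form has invariant factors (1,1,1,1,1,1,1,1,1,1,1,1,1,1,1,1,1).

Computing H_k = (kernel of ∂_k) / (image of ∂_{k+1}):

  H_0: rank C_0 − rank ∂_1 = 9 − 8 = 1, and the invariant factors of ∂_1 are all 1, so H_0 = Z.
  H_1: rank ker ∂_1 − rank ∂_2 = (27 − 8) − 17 = 2, and the invariant factors of ∂_2 are all 1, so H_1 = Z^2.
  H_2: rank ker ∂_2 − rank ∂_3 = (18 − 17) − 0 = 1, and there is no ∂_3, so H_2 = Z.

H_0 ≅ Z,  H_1 ≅ Z^2,  H_2 ≅ Z.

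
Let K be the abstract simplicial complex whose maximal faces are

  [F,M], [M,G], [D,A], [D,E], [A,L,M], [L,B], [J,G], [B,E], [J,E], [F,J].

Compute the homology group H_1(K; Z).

Take the total order A < B < D < E < F < G < J < L < M on the vertex set. Then K (dimension 2) consists of the simplices:

  0-simplices (9): A, B, D, E, F, G, J, L, M
  1-simplices (12): AD, AL, AM, BE, BL, DE, EJ, FJ, FM, GJ, GM, LM
  2-simplices (1): ALM

Hence C_0 ≅ Z^9, C_1 ≅ Z^12, C_2 ≅ Z^1.

∂_1: C_1 → C_0 sends each edge [p,q] (with p < q) to q − p. For instance
  ∂FJ = J − F.
The 9×12 boundary matrix has rank 8 and Smith normal form diag(1,1,1,1,1,1,1,1).

The boundary map ∂_2: C_2 → C_1 maps a triangle to the signed sum of its edges. For instance
  ∂ALM = LM − AM + AL.
This gives a 12×1 integer matrix of rank 1; reducing to Smith normal form yields diagonal entries (1).

Computing H_k = (kernel of ∂_k) / (image of ∂_{k+1}):

  H_1: rank ker ∂_1 − rank ∂_2 = (12 − 8) − 1 = 3, and the invariant factors of ∂_2 are all 1, so H_1 = Z^3.

H_1 = Z^3.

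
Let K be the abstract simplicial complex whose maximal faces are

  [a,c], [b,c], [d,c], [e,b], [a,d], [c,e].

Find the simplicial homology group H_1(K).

H_1 = Z^2.

Fix the vertex order a < b < c < d < e and write every simplex with vertices in increasing order. Then dim K = 1 and the simplices of K are:

  0-simplices (5): a, b, c, d, e
  1-simplices (6): ac, ad, bc, be, cd, ce

so the chain groups are C_0 ≅ Z^5, C_1 ≅ Z^6.

Boundary ∂_1: C_1 → C_0 is given by ∂[p,q] = [q] − [p].
This gives a 5×6 integer matrix of rank 4; reducing to Smith normal form yields diagonal entries (1,1,1,1).

Computing H_k = (kernel of ∂_k) / (image of ∂_{k+1}):

  H_1: rank ker ∂_1 − rank ∂_2 = (6 − 4) − 0 = 2, and there is no ∂_2, so H_1 = Z^2.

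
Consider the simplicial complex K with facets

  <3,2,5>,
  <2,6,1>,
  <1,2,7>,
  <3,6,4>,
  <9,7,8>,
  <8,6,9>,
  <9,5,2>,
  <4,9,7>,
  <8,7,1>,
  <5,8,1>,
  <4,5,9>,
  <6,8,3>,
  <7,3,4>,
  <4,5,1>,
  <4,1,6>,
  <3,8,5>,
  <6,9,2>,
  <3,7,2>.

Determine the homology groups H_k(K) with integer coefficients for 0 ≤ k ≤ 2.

H_0 = Z,  H_1 = Z^2,  H_2 = Z.

K has 9 vertices, 27 edges, 18 triangles.
rank ∂_0 = 0, rank ∂_1 = 8 ⇒ b_0 = 9 − 0 − 8 = 1; all invariant factors of ∂_1 are 1 so no torsion. So H_0 ≅ Z.
rank ∂_1 = 8, rank ∂_2 = 17 ⇒ b_1 = 27 − 8 − 17 = 2; all invariant factors of ∂_2 are 1 so no torsion. So H_1 ≅ Z^2.
rank ∂_2 = 17, rank ∂_3 = 0 ⇒ b_2 = 18 − 17 − 0 = 1. So H_2 ≅ Z.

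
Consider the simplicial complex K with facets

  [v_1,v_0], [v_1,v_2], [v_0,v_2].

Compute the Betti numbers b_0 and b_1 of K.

b_0 = 1, b_1 = 1.

Order the vertices as v_0 < v_1 < v_2. Listing each simplex with vertices in this order, K has dimension 1 with simplices:

  0-simplices (3): [v_0], [v_1], [v_2]
  1-simplices (3): [v_0,v_1], [v_0,v_2], [v_1,v_2]

giving chain groups C_0 ≅ Z^3, C_1 ≅ Z^3.

Boundary ∂_1: C_1 → C_0 maps an edge to its endpoints' difference, ∂[p,q] = q − p. For instance
  ∂[v_0,v_2] = [v_2] − [v_0].
This gives a 3×3 integer matrix of rank 2; reducing to Smith normal form yields diagonal entries (1,1).

Now H_k = ker ∂_k / im ∂_{k+1}, so:

  H_0: rank C_0 − rank ∂_1 = 3 − 2 = 1, and the invariant factors of ∂_1 are all 1, so H_0 = Z.
  H_1: rank ker ∂_1 − rank ∂_2 = (3 − 2) − 0 = 1, and there is no ∂_2, so H_1 = Z.

Hence the Betti numbers are b_0 = 1, b_1 = 1.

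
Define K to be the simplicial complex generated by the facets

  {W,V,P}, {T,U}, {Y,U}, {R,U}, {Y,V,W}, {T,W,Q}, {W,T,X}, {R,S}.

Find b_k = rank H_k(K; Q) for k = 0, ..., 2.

b_0 = 1, b_1 = 1, b_2 = 0.

We work with the vertex ordering P < Q < R < S < T < U < V < W < X < Y. The simplices of K, each written with vertices in increasing order, are:

  0-simplices (10): P, Q, R, S, T, U, V, W, X, Y
  1-simplices (14): PV, PW, QT, QW, RS, RU, TU, TW, TX, UY, VW, VY, WX, WY
  2-simplices (4): PVW, QTW, TWX, VWY

so the chain groups are C_0 ≅ Z^10, C_1 ≅ Z^14, C_2 ≅ Z^4.

Boundary ∂_1: C_1 → C_0 maps an edge to its endpoints' difference, ∂[p,q] = q − p. For instance
  ∂VW = W − V.
This gives a 10×14 integer matrix of rank 9; reducing to Smith normal form yields diagonal entries (1,1,1,1,1,1,1,1,1).

∂_2: C_2 → C_1 acts by ∂[p,q,r] = [q,r] − [p,r] + [p,q]. For instance
  ∂PVW = VW − PW + PV,
  ∂TWX = WX − TX + TW.
As a 14×4 matrix over Z this has rank 4, with invariant factors (1,1,1,1).

Reading off H_k = ker ∂_k / im ∂_{k+1}:

  H_0: rank C_0 − rank ∂_1 = 10 − 9 = 1, and the invariant factors of ∂_1 are all 1, so H_0 ≅ Z.
  H_1: rank ker ∂_1 − rank ∂_2 = (14 − 9) − 4 = 1, and the invariant factors of ∂_2 are all 1, so H_1 ≅ Z.
  H_2: rank ker ∂_2 − rank ∂_3 = (4 − 4) − 0 = 0, and there is no ∂_3, so H_2 ≅ 0.

As a check, the Euler characteristic is 10 − 14 + 4 = 0, which agrees with 1 − 1 + 0 = 0.

Hence the Betti numbers are b_0 = 1, b_1 = 1, b_2 = 0.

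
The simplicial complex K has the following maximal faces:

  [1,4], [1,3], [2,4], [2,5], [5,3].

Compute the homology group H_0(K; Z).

H_0 = Z.

Order the vertices as 1 < 2 < 3 < 4 < 5. Listing each simplex with vertices in this order, K has dimension 1 with simplices:

  0-simplices (5): [1], [2], [3], [4], [5]
  1-simplices (5): [1,3], [1,4], [2,4], [2,5], [3,5]

Hence C_0 ≅ Z^5, C_1 ≅ Z^5.

The boundary map ∂_1: C_1 → C_0 maps an edge to its endpoints' difference, ∂[p,q] = q − p.
As a 5×5 matrix over Z this has rank 4, with invariant factors (1,1,1,1).

Now H_k = ker ∂_k / im ∂_{k+1}, so:

  H_0: rank C_0 − rank ∂_1 = 5 − 4 = 1, and the invariant factors of ∂_1 are all 1, so H_0 = Z.

(K is a triangulation of the circle S^1.)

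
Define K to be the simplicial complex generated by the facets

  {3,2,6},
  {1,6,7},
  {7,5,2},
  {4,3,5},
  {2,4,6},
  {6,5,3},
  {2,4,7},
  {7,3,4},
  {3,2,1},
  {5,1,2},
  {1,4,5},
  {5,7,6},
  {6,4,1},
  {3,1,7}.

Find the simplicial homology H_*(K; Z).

K has 7 vertices, 21 edges, 14 triangles.
rank ∂_0 = 0, rank ∂_1 = 6 ⇒ b_0 = 7 − 0 − 6 = 1; all invariant factors of ∂_1 are 1 so no torsion. So H_0 = Z.
rank ∂_1 = 6, rank ∂_2 = 13 ⇒ b_1 = 21 − 6 − 13 = 2; all invariant factors of ∂_2 are 1 so no torsion. So H_1 = Z^2.
rank ∂_2 = 13, rank ∂_3 = 0 ⇒ b_2 = 14 − 13 − 0 = 1. So H_2 = Z.

H_0 = Z,  H_1 = Z^2,  H_2 = Z.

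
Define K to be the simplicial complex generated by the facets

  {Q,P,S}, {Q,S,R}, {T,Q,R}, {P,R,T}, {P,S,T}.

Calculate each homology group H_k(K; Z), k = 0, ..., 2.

Order the vertices as P < Q < R < S < T. Listing each simplex with vertices in this order, K has dimension 2 with simplices:

  0-simplices (5): P, Q, R, S, T
  1-simplices (10): PQ, PR, PS, PT, QR, QS, QT, RS, RT, ST
  2-simplices (5): PQS, PRT, PST, QRS, QRT

giving chain groups C_0 ≅ Z^5, C_1 ≅ Z^10, C_2 ≅ Z^5.

Boundary ∂_1: C_1 → C_0 sends each edge [p,q] (with p < q) to q − p. For instance
  ∂PT = T − P.
This gives a 5×10 integer matrix of rank 4; reducing to Smith normal form yields diagonal entries (1,1,1,1).

∂_2: C_2 → C_1 acts by ∂[p,q,r] = [q,r] − [p,r] + [p,q]. For instance
  ∂QRT = RT − QT + QR,
  ∂PST = ST − PT + PS.
This gives a 10×5 integer matrix of rank 5; reducing to Smith normal form yields diagonal entries (1,1,1,1,1).

From H_k ≅ ker(∂_k) / im(∂_{k+1}) we obtain:

  H_0: rank C_0 − rank ∂_1 = 5 − 4 = 1, and the invariant factors of ∂_1 are all 1, so H_0 = Z.
  H_1: rank ker ∂_1 − rank ∂_2 = (10 − 4) − 5 = 1, and the invariant factors of ∂_2 are all 1, so H_1 = Z.
  H_2: rank ker ∂_2 − rank ∂_3 = (5 − 5) − 0 = 0, and there is no ∂_3, so H_2 = 0.

H_0 ≅ Z,  H_1 ≅ Z,  H_2 = 0.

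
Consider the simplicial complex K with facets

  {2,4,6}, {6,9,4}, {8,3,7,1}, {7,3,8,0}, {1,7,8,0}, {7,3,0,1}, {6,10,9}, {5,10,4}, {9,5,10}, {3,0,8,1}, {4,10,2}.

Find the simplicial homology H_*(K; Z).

K has 11 vertices, 22 edges, 16 triangles, 5 3-simplices.
rank ∂_0 = 0, rank ∂_1 = 9 ⇒ b_0 = 11 − 0 − 9 = 2; all invariant factors of ∂_1 are 1 so no torsion. So H_0 = Z^2.
rank ∂_1 = 9, rank ∂_2 = 12 ⇒ b_1 = 22 − 9 − 12 = 1; all invariant factors of ∂_2 are 1 so no torsion. So H_1 = Z.
rank ∂_2 = 12, rank ∂_3 = 4 ⇒ b_2 = 16 − 12 − 4 = 0; all invariant factors of ∂_3 are 1 so no torsion. So H_2 = 0.
rank ∂_3 = 4, rank ∂_4 = 0 ⇒ b_3 = 5 − 4 − 0 = 1. So H_3 = Z.

H_0 ≅ Z^2,  H_1 ≅ Z,  H_2 = 0,  H_3 ≅ Z.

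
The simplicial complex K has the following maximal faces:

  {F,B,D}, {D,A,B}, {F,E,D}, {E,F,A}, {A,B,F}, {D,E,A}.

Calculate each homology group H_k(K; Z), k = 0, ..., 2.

H_0 ≅ Z,  H_1 = 0,  H_2 ≅ Z.

K has 5 vertices, 9 edges, 6 triangles.
rank ∂_0 = 0, rank ∂_1 = 4 ⇒ b_0 = 5 − 0 − 4 = 1; all invariant factors of ∂_1 are 1 so no torsion. So H_0 = Z.
rank ∂_1 = 4, rank ∂_2 = 5 ⇒ b_1 = 9 − 4 − 5 = 0; all invariant factors of ∂_2 are 1 so no torsion. So H_1 = 0.
rank ∂_2 = 5, rank ∂_3 = 0 ⇒ b_2 = 6 − 5 − 0 = 1. So H_2 = Z.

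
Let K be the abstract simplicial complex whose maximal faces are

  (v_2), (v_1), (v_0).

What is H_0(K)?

Fix the vertex order v_0 < v_1 < v_2 and write every simplex with vertices in increasing order. Then dim K = 0 and the simplices of K are:

  0-simplices (3): [v_0], [v_1], [v_2]

giving chain groups C_0 ≅ Z^3.

From H_k ≅ ker(∂_k) / im(∂_{k+1}) we obtain:

  H_0: rank C_0 − rank ∂_1 = 3 − 0 = 3, and there is no ∂_1, so H_0 = Z^3.

(K is a triangulation of a set of 3 points.)

H_0 ≅ Z^3.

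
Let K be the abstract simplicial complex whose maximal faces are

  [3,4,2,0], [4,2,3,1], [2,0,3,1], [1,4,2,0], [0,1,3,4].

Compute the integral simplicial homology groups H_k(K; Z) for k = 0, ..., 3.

Fix the vertex order 0 < 1 < 2 < 3 < 4 and write every simplex with vertices in increasing order. Then dim K = 3 and the simplices of K are:

  0-simplices (5): [0], [1], [2], [3], [4]
  1-simplices (10): [0,1], [0,2], [0,3], [0,4], [1,2], [1,3], [1,4], [2,3], [2,4], [3,4]
  2-simplices (10): [0,1,2], [0,1,3], [0,1,4], [0,2,3], [0,2,4], [0,3,4], [1,2,3], [1,2,4], [1,3,4], [2,3,4]
  3-simplices (5): [0,1,2,3], [0,1,2,4], [0,1,3,4], [0,2,3,4], [1,2,3,4]

giving chain groups C_0 ≅ Z^5, C_1 ≅ Z^10, C_2 ≅ Z^10, C_3 ≅ Z^5.

∂_1: C_1 → C_0 is given by ∂[p,q] = [q] − [p]. For instance
  ∂[0,2] = [2] − [0].
As a 5×10 matrix over Z this has rank 4, with invariant factors (1,1,1,1).

∂_2: C_2 → C_1 sends each 2-simplex [p,q,r] to [q,r] − [p,r] + [p,q]. For instance
  ∂[0,2,4] = [2,4] − [0,4] + [0,2],
  ∂[0,1,2] = [1,2] − [0,2] + [0,1].
The 10×10 boundary matrix has rank 6 and Smith normal form diag(1,1,1,1,1,1).

∂_3: C_3 → C_2 sends each 3-simplex σ to the alternating sum Σ_i (−1)^i (σ with its i-th vertex removed). For instance
  ∂[0,1,3,4] = [1,3,4] − [0,3,4] + [0,1,4] − [0,1,3],
  ∂[0,1,2,4] = [1,2,4] − [0,2,4] + [0,1,4] − [0,1,2].
The 10×5 boundary matrix has rank 4 and Smith normal form diag(1,1,1,1).

Reading off H_k = ker ∂_k / im ∂_{k+1}:

  H_0: rank C_0 − rank ∂_1 = 5 − 4 = 1, and the invariant factors of ∂_1 are all 1, so H_0 = Z.
  H_1: rank ker ∂_1 − rank ∂_2 = (10 − 4) − 6 = 0, and the invariant factors of ∂_2 are all 1, so H_1 = 0.
  H_2: rank ker ∂_2 − rank ∂_3 = (10 − 6) − 4 = 0, and the invariant factors of ∂_3 are all 1, so H_2 = 0.
  H_3: rank ker ∂_3 − rank ∂_4 = (5 − 4) − 0 = 1, and there is no ∂_4, so H_3 = Z.

(K is a triangulation of the 3-sphere S^3.)

H_0 ≅ Z,  H_1 = 0,  H_2 = 0,  H_3 ≅ Z.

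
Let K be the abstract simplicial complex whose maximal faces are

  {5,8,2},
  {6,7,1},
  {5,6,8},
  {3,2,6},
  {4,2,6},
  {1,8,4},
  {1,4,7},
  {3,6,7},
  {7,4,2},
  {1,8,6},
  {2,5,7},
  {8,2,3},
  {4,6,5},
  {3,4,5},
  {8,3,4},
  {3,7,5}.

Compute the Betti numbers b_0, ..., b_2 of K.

b_0 = 1, b_1 = 2, b_2 = 1.

Order the vertices as 1 < 2 < 3 < 4 < 5 < 6 < 7 < 8. Listing each simplex with vertices in this order, K has dimension 2 with simplices:

  0-simplices (8): [1], [2], [3], [4], [5], [6], [7], [8]
  1-simplices (24): (24 of them)
  2-simplices (16): [1,4,7], [1,4,8], [1,6,7], [1,6,8], [2,3,6], [2,3,8], [2,4,6], [2,4,7], [2,5,7], [2,5,8], [3,4,5], [3,4,8], [3,5,7], [3,6,7], [4,5,6], [5,6,8]

so the chain groups are C_0 ≅ Z^8, C_1 ≅ Z^24, C_2 ≅ Z^16.

Boundary ∂_1: C_1 → C_0 is given by ∂[p,q] = [q] − [p].
The resulting 8×24 matrix has rank 7, and its Smith normal form has invariant factors (1,1,1,1,1,1,1).

Boundary ∂_2: C_2 → C_1 maps a triangle to the signed sum of its edges. For instance
  ∂[1,4,7] = [4,7] − [1,7] + [1,4],
  ∂[2,4,7] = [4,7] − [2,7] + [2,4].
The 24×16 boundary matrix has rank 15 and Smith normal form diag(1,1,1,1,1,1,1,1,1,1,1,1,1,1,1).

Computing H_k = (kernel of ∂_k) / (image of ∂_{k+1}):

  H_0: rank C_0 − rank ∂_1 = 8 − 7 = 1, and the invariant factors of ∂_1 are all 1, so H_0 = Z.
  H_1: rank ker ∂_1 − rank ∂_2 = (24 − 7) − 15 = 2, and the invariant factors of ∂_2 are all 1, so H_1 = Z^2.
  H_2: rank ker ∂_2 − rank ∂_3 = (16 − 15) − 0 = 1, and there is no ∂_3, so H_2 = Z.

(K is a triangulation of the torus T^2.)

Hence the Betti numbers are b_0 = 1, b_1 = 2, b_2 = 1.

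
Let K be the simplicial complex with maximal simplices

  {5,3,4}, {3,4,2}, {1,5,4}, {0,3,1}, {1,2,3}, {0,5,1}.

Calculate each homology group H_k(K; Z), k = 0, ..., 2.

H_0 = Z,  H_1 = Z,  H_2 = 0.

We work with the vertex ordering 0 < 1 < 2 < 3 < 4 < 5. The simplices of K, each written with vertices in increasing order, are:

  0-simplices (6): [0], [1], [2], [3], [4], [5]
  1-simplices (12): [0,1], [0,3], [0,5], [1,2], [1,3], [1,4], [1,5], [2,3], [2,4], [3,4], [3,5], [4,5]
  2-simplices (6): [0,1,3], [0,1,5], [1,2,3], [1,4,5], [2,3,4], [3,4,5]

so the chain groups are C_0 ≅ Z^6, C_1 ≅ Z^12, C_2 ≅ Z^6.

The boundary map ∂_1: C_1 → C_0 sends each edge [p,q] (with p < q) to q − p. For instance
  ∂[3,4] = [4] − [3].
As a 6×12 matrix over Z this has rank 5, with invariant factors (1,1,1,1,1).

∂_2: C_2 → C_1 acts by ∂[p,q,r] = [q,r] − [p,r] + [p,q]. For instance
  ∂[2,3,4] = [3,4] − [2,4] + [2,3],
  ∂[0,1,5] = [1,5] − [0,5] + [0,1].
The 12×6 boundary matrix has rank 6 and Smith normal form diag(1,1,1,1,1,1).

Now H_k = ker ∂_k / im ∂_{k+1}, so:

  H_0: rank C_0 − rank ∂_1 = 6 − 5 = 1, and the invariant factors of ∂_1 are all 1, so H_0 = Z.
  H_1: rank ker ∂_1 − rank ∂_2 = (12 − 5) − 6 = 1, and the invariant factors of ∂_2 are all 1, so H_1 = Z.
  H_2: rank ker ∂_2 − rank ∂_3 = (6 − 6) − 0 = 0, and there is no ∂_3, so H_2 = 0.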